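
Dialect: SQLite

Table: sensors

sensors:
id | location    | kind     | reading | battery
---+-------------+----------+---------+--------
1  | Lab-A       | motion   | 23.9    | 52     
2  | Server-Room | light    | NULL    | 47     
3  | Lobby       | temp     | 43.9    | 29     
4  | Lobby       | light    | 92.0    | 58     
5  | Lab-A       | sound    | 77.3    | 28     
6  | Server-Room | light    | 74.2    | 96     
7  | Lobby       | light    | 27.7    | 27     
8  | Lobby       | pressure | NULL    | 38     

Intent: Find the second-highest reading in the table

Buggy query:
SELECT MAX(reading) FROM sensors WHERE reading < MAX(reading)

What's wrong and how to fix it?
Bug: The inner MAX is an aggregate inside WHERE, which is not allowed

Fix: Put the inner MAX in a scalar subquery

Corrected query:
SELECT MAX(reading) FROM sensors WHERE reading < (SELECT MAX(reading) FROM sensors)

Result:
MAX(reading)
------------
77.3        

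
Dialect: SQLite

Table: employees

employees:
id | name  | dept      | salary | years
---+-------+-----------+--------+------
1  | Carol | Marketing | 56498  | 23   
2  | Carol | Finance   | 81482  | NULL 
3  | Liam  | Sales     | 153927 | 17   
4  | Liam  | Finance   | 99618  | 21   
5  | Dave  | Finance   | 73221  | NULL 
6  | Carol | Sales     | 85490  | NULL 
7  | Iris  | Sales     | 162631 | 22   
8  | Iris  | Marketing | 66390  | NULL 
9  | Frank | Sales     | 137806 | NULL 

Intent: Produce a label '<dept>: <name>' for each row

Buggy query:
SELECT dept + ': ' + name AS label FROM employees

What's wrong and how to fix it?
Bug: '+' is numeric addition; on text columns SQLite converts them to 0 instead of concatenating

Fix: Replace + with || to concatenate text

Corrected query:
SELECT dept || ': ' || name AS label FROM employees

Result:
label           
----------------
Marketing: Carol
Finance: Carol  
Sales: Liam     
Finance: Liam   
Finance: Dave   
Sales: Carol    
Sales: Iris     
Marketing: Iris 
Sales: Frank    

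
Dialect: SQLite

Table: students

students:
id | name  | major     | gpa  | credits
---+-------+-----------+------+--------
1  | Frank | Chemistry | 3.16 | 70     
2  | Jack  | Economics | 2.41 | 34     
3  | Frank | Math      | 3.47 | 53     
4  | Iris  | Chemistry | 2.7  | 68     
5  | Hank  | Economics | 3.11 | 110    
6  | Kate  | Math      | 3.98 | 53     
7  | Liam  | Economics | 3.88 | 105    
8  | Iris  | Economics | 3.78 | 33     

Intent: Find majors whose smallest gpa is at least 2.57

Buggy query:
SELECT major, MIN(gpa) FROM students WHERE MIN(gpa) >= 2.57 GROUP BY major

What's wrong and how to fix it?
Bug: MIN() in WHERE is a misuse of aggregate

Fix: Replace WHERE with HAVING after the GROUP BY

Corrected query:
SELECT major, MIN(gpa) FROM students GROUP BY major HAVING MIN(gpa) >= 2.57

Result:
major     | MIN(gpa)
----------+---------
Chemistry | 2.7     
Math      | 3.47    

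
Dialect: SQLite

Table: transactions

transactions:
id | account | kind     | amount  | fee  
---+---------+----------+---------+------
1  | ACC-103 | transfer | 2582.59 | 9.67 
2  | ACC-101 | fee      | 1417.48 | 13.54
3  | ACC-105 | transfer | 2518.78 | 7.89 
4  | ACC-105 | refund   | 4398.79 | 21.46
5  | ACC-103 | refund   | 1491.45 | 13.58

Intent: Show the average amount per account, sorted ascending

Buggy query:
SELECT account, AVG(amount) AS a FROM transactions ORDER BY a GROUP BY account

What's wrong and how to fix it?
Bug: ORDER BY appears before GROUP BY; SQL clause order requires GROUP BY first

Fix: Move ORDER BY to the end, after GROUP BY

Corrected query:
SELECT account, AVG(amount) AS a FROM transactions GROUP BY account ORDER BY a

Result:
account | a       
--------+---------
ACC-101 | 1417.48 
ACC-103 | 2037.02 
ACC-105 | 3458.785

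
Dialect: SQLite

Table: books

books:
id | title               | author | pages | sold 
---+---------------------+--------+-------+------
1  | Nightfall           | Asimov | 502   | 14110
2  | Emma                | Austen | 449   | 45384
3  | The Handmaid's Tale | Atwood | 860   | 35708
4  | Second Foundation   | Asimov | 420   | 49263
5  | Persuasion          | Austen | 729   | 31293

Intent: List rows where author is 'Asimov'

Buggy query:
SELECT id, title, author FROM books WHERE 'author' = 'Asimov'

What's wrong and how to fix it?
Bug: 'author' in single quotes is a string literal, not the column; the comparison is literal-vs-literal and never true

Fix: Reference the column as author without single quotes

Corrected query:
SELECT id, title, author FROM books WHERE author = 'Asimov'

Result:
id | title             | author
---+-------------------+-------
1  | Nightfall         | Asimov
4  | Second Foundation | Asimov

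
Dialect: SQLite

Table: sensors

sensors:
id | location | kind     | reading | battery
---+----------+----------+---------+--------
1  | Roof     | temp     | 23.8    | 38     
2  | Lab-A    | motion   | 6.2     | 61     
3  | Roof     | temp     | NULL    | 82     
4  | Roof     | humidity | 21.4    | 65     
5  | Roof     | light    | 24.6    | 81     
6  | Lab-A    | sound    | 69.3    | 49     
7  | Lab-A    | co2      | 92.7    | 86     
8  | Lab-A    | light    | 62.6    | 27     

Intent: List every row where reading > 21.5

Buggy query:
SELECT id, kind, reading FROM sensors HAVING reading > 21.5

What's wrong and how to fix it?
Bug: This is a non-aggregate query (no GROUP BY, no aggregates), so in SQLite the HAVING clause is invalid here; a row-level condition belongs in WHERE

Fix: Replace HAVING with WHERE since the condition applies to individual rows

Corrected query:
SELECT id, kind, reading FROM sensors WHERE reading > 21.5

Result:
id | kind  | reading
---+-------+--------
1  | temp  | 23.8   
5  | light | 24.6   
6  | sound | 69.3   
7  | co2   | 92.7   
8  | light | 62.6   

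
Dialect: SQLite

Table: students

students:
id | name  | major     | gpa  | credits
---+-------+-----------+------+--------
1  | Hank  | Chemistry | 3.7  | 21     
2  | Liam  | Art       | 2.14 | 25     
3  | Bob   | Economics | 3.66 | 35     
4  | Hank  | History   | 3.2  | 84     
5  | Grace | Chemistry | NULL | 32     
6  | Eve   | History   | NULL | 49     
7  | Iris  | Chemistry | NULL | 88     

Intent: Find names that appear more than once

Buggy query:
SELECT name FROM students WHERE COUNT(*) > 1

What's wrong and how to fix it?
Bug: WHERE can't reference COUNT(*); aggregates are computed after WHERE

Fix: GROUP BY name, then filter groups with HAVING COUNT(*) > 1

Corrected query:
SELECT name FROM students GROUP BY name HAVING COUNT(*) > 1

Result:
name
----
Hank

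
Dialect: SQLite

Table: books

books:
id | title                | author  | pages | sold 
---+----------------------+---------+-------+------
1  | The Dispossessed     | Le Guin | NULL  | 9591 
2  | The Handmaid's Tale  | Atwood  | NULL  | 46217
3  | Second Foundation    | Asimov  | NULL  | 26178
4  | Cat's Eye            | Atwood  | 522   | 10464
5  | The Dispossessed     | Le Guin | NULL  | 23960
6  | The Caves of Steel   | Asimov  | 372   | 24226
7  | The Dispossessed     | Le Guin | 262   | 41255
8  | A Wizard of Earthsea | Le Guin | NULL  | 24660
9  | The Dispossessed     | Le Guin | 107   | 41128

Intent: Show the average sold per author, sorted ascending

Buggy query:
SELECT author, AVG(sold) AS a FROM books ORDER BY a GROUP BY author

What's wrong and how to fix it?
Bug: ORDER BY appears before GROUP BY; SQL clause order requires GROUP BY first

Fix: Reorder: SELECT … FROM … GROUP BY … ORDER BY …

Corrected query:
SELECT author, AVG(sold) AS a FROM books GROUP BY author ORDER BY a

Result:
author  | a      
--------+--------
Asimov  | 25202  
Le Guin | 28118.8
Atwood  | 28340.5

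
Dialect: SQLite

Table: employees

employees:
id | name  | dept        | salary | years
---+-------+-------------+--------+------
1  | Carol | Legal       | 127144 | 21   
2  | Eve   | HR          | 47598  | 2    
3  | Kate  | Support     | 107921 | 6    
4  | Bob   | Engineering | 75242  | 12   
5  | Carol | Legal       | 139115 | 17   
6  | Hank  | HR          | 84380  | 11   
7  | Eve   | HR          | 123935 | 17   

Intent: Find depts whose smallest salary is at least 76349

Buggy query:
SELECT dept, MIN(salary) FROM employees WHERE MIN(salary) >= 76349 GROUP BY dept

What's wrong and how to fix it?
Bug: Aggregates like MIN are computed per group after WHERE runs

Fix: Replace WHERE with HAVING after the GROUP BY

Corrected query:
SELECT dept, MIN(salary) FROM employees GROUP BY dept HAVING MIN(salary) >= 76349

Result:
dept    | MIN(salary)
--------+------------
Legal   | 127144     
Support | 107921     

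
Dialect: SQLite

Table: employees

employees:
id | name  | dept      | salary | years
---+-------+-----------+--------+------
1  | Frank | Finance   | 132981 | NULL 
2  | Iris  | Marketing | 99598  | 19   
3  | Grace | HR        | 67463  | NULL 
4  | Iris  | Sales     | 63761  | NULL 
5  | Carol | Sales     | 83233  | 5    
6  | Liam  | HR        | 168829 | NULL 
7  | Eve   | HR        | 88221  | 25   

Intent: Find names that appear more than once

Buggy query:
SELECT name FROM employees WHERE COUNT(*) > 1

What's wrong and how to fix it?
Bug: WHERE can't reference COUNT(*); aggregates are computed after WHERE

Fix: Group first, then use HAVING for the count condition

Corrected query:
SELECT name FROM employees GROUP BY name HAVING COUNT(*) > 1

Result:
name
----
Iris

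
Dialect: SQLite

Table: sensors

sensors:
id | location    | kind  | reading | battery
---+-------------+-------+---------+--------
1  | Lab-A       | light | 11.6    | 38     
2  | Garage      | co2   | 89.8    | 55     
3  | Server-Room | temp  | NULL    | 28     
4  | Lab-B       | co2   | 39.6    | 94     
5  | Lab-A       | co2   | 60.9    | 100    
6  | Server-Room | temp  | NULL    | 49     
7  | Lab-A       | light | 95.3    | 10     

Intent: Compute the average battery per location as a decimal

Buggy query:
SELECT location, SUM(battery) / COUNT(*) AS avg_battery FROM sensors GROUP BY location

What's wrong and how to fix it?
Bug: Both operands are integers, so '/' performs integer division and truncates

Fix: Cast one side to REAL so the division keeps the fractional part

Corrected query:
SELECT location, SUM(battery) * 1.0 / COUNT(*) AS avg_battery FROM sensors GROUP BY location

Result:
location    | avg_battery
------------+------------
Garage      | 55         
Lab-A       | 49.333333  
Lab-B       | 94         
Server-Room | 38.5       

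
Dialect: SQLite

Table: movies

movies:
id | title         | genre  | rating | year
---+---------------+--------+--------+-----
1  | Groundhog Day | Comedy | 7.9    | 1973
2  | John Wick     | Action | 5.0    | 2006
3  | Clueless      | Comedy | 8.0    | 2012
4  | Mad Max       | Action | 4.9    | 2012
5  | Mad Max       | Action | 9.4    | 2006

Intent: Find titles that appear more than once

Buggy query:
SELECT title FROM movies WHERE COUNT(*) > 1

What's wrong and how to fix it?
Bug: COUNT(*) is an aggregate and cannot be used in WHERE

Fix: Group first, then use HAVING for the count condition

Corrected query:
SELECT title FROM movies GROUP BY title HAVING COUNT(*) > 1

Result:
title  
-------
Mad Max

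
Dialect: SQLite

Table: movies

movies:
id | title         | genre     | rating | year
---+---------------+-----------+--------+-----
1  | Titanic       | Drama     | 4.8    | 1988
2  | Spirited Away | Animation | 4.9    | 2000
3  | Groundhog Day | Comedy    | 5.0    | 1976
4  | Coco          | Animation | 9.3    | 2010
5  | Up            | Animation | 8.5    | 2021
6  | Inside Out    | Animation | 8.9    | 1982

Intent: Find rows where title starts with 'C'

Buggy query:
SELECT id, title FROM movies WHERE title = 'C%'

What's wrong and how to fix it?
Bug: Wildcards only work with LIKE; '=' treats '%' as a literal character

Fix: Use LIKE for wildcard pattern matching

Corrected query:
SELECT id, title FROM movies WHERE title LIKE 'C%'

Result:
id | title
---+------
4  | Coco 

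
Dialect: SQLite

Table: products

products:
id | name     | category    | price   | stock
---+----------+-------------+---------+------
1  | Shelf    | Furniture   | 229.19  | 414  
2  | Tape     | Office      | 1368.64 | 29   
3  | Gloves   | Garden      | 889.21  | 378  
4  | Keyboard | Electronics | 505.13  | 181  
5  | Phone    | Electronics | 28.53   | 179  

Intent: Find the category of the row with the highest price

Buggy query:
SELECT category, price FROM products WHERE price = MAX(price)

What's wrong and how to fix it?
Bug: MAX(price) is an aggregate and cannot be used directly in WHERE

Fix: Wrap MAX in a scalar subquery so WHERE compares against a single value

Corrected query:
SELECT category, price FROM products WHERE price = (SELECT MAX(price) FROM products)

Result:
category | price  
---------+--------
Office   | 1368.64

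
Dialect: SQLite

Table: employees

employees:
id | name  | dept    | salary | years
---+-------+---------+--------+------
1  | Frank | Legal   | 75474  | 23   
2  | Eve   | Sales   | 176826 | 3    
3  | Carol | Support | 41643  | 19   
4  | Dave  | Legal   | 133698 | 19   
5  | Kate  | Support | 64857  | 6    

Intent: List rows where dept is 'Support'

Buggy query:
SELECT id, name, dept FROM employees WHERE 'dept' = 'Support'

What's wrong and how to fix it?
Bug: Single quotes denote string literals in SQL; the column name is being compared as a constant string

Fix: Reference the column as dept without single quotes

Corrected query:
SELECT id, name, dept FROM employees WHERE dept = 'Support'

Result:
id | name  | dept   
---+-------+--------
3  | Carol | Support
5  | Kate  | Support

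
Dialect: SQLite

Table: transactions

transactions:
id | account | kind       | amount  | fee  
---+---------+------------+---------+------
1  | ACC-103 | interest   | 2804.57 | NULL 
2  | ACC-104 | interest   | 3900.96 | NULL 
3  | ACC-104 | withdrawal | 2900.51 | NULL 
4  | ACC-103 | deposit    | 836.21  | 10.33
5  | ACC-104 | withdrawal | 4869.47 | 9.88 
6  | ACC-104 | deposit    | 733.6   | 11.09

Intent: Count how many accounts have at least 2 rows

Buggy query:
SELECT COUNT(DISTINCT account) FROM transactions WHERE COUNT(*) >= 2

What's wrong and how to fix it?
Bug: WHERE filters individual rows, not groups, so a group-level COUNT is invalid there

Fix: Group first with HAVING COUNT(*) >= 2, then COUNT the resulting groups

Corrected query:
SELECT COUNT(*) FROM (SELECT account FROM transactions GROUP BY account HAVING COUNT(*) >= 2)

Result:
COUNT(*)
--------
2       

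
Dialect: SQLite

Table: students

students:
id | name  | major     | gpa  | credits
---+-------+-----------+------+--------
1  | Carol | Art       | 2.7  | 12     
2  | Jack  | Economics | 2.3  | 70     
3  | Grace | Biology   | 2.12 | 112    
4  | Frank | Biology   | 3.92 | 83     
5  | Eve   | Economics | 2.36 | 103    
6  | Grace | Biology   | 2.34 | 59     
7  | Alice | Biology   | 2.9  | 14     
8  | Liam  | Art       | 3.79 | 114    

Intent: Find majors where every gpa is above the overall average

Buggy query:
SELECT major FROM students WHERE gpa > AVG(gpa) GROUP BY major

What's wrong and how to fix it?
Bug: AVG() is an aggregate; it can't sit directly in WHERE

Fix: Use a subquery for AVG and a HAVING MIN(...) filter so the condition holds for every row in the group

Corrected query:
SELECT major FROM students GROUP BY major HAVING MIN(gpa) > (SELECT AVG(gpa) FROM students)

Result:
(no rows)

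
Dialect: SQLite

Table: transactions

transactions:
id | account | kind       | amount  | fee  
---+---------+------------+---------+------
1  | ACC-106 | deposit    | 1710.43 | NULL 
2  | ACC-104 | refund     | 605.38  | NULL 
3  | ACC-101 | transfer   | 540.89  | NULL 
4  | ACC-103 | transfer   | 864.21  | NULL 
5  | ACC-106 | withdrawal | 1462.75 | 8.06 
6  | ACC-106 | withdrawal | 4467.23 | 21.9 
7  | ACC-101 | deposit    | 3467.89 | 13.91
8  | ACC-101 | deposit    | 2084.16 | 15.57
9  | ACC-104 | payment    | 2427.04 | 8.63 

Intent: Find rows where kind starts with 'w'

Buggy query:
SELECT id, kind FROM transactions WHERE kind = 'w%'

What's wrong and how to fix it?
Bug: '=' compares the literal string including the % character; pattern matching needs LIKE

Fix: Use LIKE for wildcard pattern matching

Corrected query:
SELECT id, kind FROM transactions WHERE kind LIKE 'w%'

Result:
id | kind      
---+-----------
5  | withdrawal
6  | withdrawal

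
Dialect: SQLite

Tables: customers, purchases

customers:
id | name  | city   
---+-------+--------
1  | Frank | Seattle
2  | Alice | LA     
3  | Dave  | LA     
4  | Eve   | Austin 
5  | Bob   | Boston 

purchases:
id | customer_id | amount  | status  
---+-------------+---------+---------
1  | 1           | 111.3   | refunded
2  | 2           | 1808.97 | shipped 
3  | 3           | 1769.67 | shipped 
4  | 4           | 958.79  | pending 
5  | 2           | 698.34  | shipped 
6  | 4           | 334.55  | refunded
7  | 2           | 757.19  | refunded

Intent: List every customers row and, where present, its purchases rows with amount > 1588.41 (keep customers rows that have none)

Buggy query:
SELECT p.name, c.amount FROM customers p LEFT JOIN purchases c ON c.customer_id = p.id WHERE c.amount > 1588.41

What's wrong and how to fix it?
Bug: A WHERE condition on the right-hand table after LEFT JOIN drops unmatched parents

Fix: Move the right-table condition into the ON clause so unmatched parents are kept

Corrected query:
SELECT p.name, c.amount FROM customers p LEFT JOIN purchases c ON c.customer_id = p.id AND c.amount > 1588.41

Result:
name  | amount 
------+--------
Frank | NULL   
Alice | 1808.97
Dave  | 1769.67
Eve   | NULL   
Bob   | NULL   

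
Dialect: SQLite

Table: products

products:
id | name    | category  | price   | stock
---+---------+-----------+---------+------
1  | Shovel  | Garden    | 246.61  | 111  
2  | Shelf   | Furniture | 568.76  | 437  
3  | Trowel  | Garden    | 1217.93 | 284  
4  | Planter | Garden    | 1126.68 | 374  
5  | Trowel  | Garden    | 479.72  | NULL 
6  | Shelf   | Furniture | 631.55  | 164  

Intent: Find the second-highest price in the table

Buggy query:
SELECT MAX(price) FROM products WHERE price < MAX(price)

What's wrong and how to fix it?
Bug: MAX(price) on the right of the comparison is an aggregate-in-WHERE error

Fix: Compute the overall MAX in a subquery, then take MAX of rows below it

Corrected query:
SELECT MAX(price) FROM products WHERE price < (SELECT MAX(price) FROM products)

Result:
MAX(price)
----------
1126.68   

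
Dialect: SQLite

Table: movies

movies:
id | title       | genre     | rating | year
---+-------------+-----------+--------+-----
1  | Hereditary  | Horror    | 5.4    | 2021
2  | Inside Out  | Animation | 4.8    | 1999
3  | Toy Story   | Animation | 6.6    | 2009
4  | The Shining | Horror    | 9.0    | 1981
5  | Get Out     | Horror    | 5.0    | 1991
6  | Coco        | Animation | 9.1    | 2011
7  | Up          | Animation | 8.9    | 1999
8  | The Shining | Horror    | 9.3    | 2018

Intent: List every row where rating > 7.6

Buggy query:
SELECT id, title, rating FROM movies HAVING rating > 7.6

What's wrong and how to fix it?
Bug: HAVING filters the output of aggregation, but this query has no GROUP BY and no aggregate functions, so SQLite rejects it (HAVING clause on a non-aggregate query); the condition here is per row

Fix: Replace HAVING with WHERE since the condition applies to individual rows

Corrected query:
SELECT id, title, rating FROM movies WHERE rating > 7.6

Result:
id | title       | rating
---+-------------+-------
4  | The Shining | 9     
6  | Coco        | 9.1   
7  | Up          | 8.9   
8  | The Shining | 9.3   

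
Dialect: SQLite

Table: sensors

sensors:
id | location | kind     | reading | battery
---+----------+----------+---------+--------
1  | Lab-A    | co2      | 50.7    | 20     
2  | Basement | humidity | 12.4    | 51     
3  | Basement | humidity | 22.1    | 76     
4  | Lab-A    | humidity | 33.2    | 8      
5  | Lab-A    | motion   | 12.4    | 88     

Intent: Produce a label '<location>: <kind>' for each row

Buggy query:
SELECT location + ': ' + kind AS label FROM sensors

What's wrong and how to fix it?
Bug: '+' is numeric addition; on text columns SQLite converts them to 0 instead of concatenating

Fix: Replace + with || to concatenate text

Corrected query:
SELECT location || ': ' || kind AS label FROM sensors

Result:
label             
------------------
Lab-A: co2        
Basement: humidity
Basement: humidity
Lab-A: humidity   
Lab-A: motion     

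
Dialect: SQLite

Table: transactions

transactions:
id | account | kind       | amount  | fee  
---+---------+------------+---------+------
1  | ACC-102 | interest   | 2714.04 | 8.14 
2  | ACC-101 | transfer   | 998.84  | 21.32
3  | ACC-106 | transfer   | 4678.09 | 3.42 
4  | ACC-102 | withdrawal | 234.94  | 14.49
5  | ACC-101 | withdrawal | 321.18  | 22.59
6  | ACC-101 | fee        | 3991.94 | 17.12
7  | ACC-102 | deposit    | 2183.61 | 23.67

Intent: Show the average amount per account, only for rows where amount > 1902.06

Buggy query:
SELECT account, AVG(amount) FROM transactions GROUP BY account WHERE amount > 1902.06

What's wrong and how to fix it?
Bug: Row-level WHERE must come before GROUP BY in the clause order

Fix: Place WHERE between FROM and GROUP BY

Corrected query:
SELECT account, AVG(amount) FROM transactions WHERE amount > 1902.06 GROUP BY account

Result:
account | AVG(amount)
--------+------------
ACC-101 | 3991.94    
ACC-102 | 2448.825   
ACC-106 | 4678.09    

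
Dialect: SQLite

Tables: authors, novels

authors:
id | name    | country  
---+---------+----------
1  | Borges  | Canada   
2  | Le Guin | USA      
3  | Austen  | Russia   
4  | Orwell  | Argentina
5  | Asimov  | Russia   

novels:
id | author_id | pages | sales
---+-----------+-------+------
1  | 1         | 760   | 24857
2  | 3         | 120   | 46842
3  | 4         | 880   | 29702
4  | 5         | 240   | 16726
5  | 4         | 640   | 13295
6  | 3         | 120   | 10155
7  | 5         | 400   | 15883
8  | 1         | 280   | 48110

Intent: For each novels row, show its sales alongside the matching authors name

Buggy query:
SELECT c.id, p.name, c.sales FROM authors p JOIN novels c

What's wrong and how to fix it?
Bug: JOIN with no ON clause produces a cartesian product; every novels row pairs with every authors row

Fix: Specify the join condition linking the foreign key to the parent id

Corrected query:
SELECT c.id, p.name, c.sales FROM authors p JOIN novels c ON c.author_id = p.id

Result:
id | name   | sales
---+--------+------
1  | Borges | 24857
2  | Austen | 46842
3  | Orwell | 29702
4  | Asimov | 16726
5  | Orwell | 13295
6  | Austen | 10155
7  | Asimov | 15883
8  | Borges | 48110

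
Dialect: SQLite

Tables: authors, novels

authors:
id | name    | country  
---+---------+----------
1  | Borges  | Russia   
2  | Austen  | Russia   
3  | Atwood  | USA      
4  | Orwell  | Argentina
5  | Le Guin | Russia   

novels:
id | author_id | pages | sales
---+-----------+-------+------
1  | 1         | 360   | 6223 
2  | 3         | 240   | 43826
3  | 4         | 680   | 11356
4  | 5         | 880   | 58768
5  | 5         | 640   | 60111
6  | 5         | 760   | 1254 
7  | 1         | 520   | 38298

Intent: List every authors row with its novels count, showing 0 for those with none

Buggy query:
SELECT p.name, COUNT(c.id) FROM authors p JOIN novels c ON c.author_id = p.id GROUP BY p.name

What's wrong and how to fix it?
Bug: INNER JOIN drops authors rows that have no matching novels rows

Fix: Switch to LEFT JOIN to retain unmatched parent rows

Corrected query:
SELECT p.name, COUNT(c.id) FROM authors p LEFT JOIN novels c ON c.author_id = p.id GROUP BY p.name

Result:
name    | COUNT(c.id)
--------+------------
Atwood  | 1          
Austen  | 0          
Borges  | 2          
Le Guin | 3          
Orwell  | 1          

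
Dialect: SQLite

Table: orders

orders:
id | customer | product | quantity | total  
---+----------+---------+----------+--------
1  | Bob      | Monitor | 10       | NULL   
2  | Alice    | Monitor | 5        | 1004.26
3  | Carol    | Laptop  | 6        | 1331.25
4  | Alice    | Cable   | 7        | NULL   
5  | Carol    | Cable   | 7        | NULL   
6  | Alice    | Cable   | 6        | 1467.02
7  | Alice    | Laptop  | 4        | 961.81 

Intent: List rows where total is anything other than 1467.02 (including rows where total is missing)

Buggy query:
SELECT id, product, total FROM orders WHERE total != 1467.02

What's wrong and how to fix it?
Bug: Inequality against NULL is unknown, not true; rows with NULL are dropped

Fix: Add an explicit OR total IS NULL to include the missing-value rows

Corrected query:
SELECT id, product, total FROM orders WHERE total != 1467.02 OR total IS NULL

Result:
id | product | total  
---+---------+--------
1  | Monitor | NULL   
2  | Monitor | 1004.26
3  | Laptop  | 1331.25
4  | Cable   | NULL   
5  | Cable   | NULL   
7  | Laptop  | 961.81 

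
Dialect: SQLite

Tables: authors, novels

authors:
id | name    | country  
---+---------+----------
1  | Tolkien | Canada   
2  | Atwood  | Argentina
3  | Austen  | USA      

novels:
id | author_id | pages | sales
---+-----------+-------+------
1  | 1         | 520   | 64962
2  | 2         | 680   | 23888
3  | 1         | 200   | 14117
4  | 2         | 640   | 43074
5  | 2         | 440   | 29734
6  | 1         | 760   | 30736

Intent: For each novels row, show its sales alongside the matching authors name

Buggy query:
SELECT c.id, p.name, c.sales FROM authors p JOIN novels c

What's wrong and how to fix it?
Bug: Missing join condition: each novels row is matched to all authors rows instead of just its own

Fix: Add ON c.author_id = p.id to the JOIN

Corrected query:
SELECT c.id, p.name, c.sales FROM authors p JOIN novels c ON c.author_id = p.id

Result:
id | name    | sales
---+---------+------
1  | Tolkien | 64962
2  | Atwood  | 23888
3  | Tolkien | 14117
4  | Atwood  | 43074
5  | Atwood  | 29734
6  | Tolkien | 30736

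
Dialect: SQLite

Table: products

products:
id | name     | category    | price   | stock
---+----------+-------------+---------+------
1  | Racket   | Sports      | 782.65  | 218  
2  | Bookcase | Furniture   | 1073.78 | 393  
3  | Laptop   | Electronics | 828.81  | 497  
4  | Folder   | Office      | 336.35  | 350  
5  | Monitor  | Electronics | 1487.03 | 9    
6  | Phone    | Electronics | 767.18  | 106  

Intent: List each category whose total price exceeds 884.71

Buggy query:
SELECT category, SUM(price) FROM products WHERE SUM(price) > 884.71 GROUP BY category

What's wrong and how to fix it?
Bug: Aggregate functions cannot appear in a WHERE clause

Fix: Move the aggregate condition to a HAVING clause

Corrected query:
SELECT category, SUM(price) FROM products GROUP BY category HAVING SUM(price) > 884.71

Result:
category    | SUM(price)
------------+-----------
Electronics | 3083.02   
Furniture   | 1073.78   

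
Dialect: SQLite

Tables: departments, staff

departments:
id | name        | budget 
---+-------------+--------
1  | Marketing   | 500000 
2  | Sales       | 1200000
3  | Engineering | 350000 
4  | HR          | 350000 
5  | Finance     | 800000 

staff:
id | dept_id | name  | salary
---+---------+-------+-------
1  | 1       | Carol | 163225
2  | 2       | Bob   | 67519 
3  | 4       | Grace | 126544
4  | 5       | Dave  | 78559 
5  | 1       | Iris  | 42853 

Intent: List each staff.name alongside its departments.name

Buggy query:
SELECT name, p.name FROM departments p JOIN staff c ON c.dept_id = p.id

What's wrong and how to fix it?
Bug: Both tables have a 'name' column; the unqualified reference is ambiguous

Fix: Qualify the column with its table alias (c.name)

Corrected query:
SELECT c.name, p.name FROM departments p JOIN staff c ON c.dept_id = p.id

Result:
name  | name     
------+----------
Carol | Marketing
Bob   | Sales    
Grace | HR       
Dave  | Finance  
Iris  | Marketing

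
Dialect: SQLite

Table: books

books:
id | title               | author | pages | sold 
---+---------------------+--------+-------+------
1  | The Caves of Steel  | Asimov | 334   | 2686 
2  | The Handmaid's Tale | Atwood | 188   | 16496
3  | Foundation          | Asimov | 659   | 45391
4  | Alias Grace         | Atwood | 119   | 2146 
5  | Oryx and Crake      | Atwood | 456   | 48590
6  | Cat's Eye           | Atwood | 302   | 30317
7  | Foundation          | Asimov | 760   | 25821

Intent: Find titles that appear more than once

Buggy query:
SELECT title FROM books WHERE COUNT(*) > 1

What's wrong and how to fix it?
Bug: COUNT(*) is an aggregate and cannot be used in WHERE

Fix: Group first, then use HAVING for the count condition

Corrected query:
SELECT title FROM books GROUP BY title HAVING COUNT(*) > 1

Result:
title     
----------
Foundation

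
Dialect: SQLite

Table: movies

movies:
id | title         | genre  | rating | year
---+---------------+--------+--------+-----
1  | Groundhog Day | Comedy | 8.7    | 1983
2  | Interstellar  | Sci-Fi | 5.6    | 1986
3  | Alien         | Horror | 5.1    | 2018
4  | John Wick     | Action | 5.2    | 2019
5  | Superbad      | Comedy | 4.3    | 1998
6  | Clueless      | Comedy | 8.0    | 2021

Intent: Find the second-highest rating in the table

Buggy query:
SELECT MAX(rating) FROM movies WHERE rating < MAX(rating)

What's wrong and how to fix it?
Bug: MAX(rating) on the right of the comparison is an aggregate-in-WHERE error

Fix: Put the inner MAX in a scalar subquery

Corrected query:
SELECT MAX(rating) FROM movies WHERE rating < (SELECT MAX(rating) FROM movies)

Result:
MAX(rating)
-----------
8          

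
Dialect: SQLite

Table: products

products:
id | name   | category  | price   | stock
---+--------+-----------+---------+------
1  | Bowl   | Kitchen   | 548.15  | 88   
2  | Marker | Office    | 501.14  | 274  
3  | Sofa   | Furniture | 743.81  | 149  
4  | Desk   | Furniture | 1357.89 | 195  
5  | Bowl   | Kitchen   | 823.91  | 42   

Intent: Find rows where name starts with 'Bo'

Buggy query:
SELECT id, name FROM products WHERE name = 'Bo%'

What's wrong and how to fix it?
Bug: Wildcards only work with LIKE; '=' treats '%' as a literal character

Fix: Use LIKE for wildcard pattern matching

Corrected query:
SELECT id, name FROM products WHERE name LIKE 'Bo%'

Result:
id | name
---+-----
1  | Bowl
5  | Bowl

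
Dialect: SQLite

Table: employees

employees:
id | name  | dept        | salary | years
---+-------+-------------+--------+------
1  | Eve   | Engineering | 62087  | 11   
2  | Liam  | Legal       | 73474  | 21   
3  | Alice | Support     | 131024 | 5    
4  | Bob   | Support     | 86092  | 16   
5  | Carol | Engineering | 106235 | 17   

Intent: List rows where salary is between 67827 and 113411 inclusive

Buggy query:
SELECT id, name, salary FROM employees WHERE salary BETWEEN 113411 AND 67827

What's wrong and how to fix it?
Bug: BETWEEN expects the lower bound first; with 113411 AND 67827 the range is empty

Fix: Swap the bounds so the smaller value comes first

Corrected query:
SELECT id, name, salary FROM employees WHERE salary BETWEEN 67827 AND 113411

Result:
id | name  | salary
---+-------+-------
2  | Liam  | 73474 
4  | Bob   | 86092 
5  | Carol | 106235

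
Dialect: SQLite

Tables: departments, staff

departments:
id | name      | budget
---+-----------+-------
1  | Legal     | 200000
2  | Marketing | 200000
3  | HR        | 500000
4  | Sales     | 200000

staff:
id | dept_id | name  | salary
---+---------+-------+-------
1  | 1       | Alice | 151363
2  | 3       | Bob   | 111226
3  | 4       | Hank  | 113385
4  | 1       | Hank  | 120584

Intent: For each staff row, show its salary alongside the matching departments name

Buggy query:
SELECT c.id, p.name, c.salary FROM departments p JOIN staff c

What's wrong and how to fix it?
Bug: Missing join condition: each staff row is matched to all departments rows instead of just its own

Fix: Add ON c.dept_id = p.id to the JOIN

Corrected query:
SELECT c.id, p.name, c.salary FROM departments p JOIN staff c ON c.dept_id = p.id

Result:
id | name  | salary
---+-------+-------
1  | Legal | 151363
2  | HR    | 111226
3  | Sales | 113385
4  | Legal | 120584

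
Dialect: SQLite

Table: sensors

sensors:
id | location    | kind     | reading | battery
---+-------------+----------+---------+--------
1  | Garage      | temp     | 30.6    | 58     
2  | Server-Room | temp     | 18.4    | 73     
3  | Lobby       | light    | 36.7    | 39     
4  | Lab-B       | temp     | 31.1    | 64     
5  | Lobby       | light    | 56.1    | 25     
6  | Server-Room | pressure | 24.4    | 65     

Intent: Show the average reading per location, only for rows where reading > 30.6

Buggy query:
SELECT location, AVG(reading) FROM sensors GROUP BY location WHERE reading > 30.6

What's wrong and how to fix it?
Bug: Row-level WHERE must come before GROUP BY in the clause order

Fix: Move the WHERE clause before GROUP BY

Corrected query:
SELECT location, AVG(reading) FROM sensors WHERE reading > 30.6 GROUP BY location

Result:
location | AVG(reading)
---------+-------------
Lab-B    | 31.1        
Lobby    | 46.4        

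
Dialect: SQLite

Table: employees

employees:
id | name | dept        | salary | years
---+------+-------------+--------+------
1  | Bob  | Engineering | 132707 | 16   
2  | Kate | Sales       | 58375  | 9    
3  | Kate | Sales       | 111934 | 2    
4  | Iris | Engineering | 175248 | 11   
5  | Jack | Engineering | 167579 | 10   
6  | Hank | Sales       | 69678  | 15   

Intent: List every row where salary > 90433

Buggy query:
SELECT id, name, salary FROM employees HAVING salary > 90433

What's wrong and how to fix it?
Bug: This is a non-aggregate query (no GROUP BY, no aggregates), so in SQLite the HAVING clause is invalid here; a row-level condition belongs in WHERE

Fix: Replace HAVING with WHERE since the condition applies to individual rows

Corrected query:
SELECT id, name, salary FROM employees WHERE salary > 90433

Result:
id | name | salary
---+------+-------
1  | Bob  | 132707
3  | Kate | 111934
4  | Iris | 175248
5  | Jack | 167579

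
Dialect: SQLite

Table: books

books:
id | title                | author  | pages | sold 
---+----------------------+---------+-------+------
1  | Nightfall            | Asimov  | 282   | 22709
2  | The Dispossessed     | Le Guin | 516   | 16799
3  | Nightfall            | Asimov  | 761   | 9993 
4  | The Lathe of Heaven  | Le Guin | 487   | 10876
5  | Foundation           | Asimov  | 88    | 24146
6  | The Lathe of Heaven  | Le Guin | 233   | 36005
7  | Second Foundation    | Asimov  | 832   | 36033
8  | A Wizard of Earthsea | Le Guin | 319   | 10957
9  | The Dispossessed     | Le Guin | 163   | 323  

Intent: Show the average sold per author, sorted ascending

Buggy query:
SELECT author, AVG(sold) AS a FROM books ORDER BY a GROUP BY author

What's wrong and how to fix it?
Bug: ORDER BY appears before GROUP BY; SQL clause order requires GROUP BY first

Fix: Reorder: SELECT … FROM … GROUP BY … ORDER BY …

Corrected query:
SELECT author, AVG(sold) AS a FROM books GROUP BY author ORDER BY a

Result:
author  | a       
--------+---------
Le Guin | 14992   
Asimov  | 23220.25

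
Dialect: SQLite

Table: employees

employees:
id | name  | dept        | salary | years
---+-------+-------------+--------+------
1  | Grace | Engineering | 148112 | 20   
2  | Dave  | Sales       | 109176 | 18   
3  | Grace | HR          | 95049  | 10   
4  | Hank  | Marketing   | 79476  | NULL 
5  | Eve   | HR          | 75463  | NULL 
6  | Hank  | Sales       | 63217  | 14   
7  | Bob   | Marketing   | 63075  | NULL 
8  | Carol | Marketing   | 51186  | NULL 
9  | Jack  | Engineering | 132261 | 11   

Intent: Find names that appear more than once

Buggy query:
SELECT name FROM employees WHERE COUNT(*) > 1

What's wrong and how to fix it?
Bug: COUNT(*) is an aggregate and cannot be used in WHERE

Fix: Group first, then use HAVING for the count condition

Corrected query:
SELECT name FROM employees GROUP BY name HAVING COUNT(*) > 1

Result:
name 
-----
Grace
Hank 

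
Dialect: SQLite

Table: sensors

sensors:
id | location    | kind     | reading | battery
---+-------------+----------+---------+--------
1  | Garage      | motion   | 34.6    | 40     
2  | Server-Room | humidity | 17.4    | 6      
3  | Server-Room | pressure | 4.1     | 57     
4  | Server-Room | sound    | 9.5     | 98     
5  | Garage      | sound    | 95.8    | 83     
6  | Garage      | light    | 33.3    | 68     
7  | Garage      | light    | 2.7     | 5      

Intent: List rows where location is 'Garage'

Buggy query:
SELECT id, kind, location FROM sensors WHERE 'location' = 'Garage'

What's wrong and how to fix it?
Bug: Single quotes denote string literals in SQL; the column name is being compared as a constant string

Fix: Reference the column as location without single quotes

Corrected query:
SELECT id, kind, location FROM sensors WHERE location = 'Garage'

Result:
id | kind   | location
---+--------+---------
1  | motion | Garage  
5  | sound  | Garage  
6  | light  | Garage  
7  | light  | Garage  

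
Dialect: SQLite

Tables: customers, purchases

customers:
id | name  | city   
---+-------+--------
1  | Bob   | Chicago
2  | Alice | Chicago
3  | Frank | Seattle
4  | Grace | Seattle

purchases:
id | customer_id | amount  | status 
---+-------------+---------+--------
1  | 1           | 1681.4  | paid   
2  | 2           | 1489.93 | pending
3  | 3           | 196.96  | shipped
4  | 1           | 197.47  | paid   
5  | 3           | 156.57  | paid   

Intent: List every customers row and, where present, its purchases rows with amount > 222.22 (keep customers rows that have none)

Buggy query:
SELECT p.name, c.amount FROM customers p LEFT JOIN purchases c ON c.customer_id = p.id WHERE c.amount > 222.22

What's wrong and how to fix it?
Bug: A WHERE condition on the right-hand table after LEFT JOIN drops unmatched parents

Fix: Move the right-table condition into the ON clause so unmatched parents are kept

Corrected query:
SELECT p.name, c.amount FROM customers p LEFT JOIN purchases c ON c.customer_id = p.id AND c.amount > 222.22

Result:
name  | amount 
------+--------
Bob   | 1681.4 
Alice | 1489.93
Frank | NULL   
Grace | NULL   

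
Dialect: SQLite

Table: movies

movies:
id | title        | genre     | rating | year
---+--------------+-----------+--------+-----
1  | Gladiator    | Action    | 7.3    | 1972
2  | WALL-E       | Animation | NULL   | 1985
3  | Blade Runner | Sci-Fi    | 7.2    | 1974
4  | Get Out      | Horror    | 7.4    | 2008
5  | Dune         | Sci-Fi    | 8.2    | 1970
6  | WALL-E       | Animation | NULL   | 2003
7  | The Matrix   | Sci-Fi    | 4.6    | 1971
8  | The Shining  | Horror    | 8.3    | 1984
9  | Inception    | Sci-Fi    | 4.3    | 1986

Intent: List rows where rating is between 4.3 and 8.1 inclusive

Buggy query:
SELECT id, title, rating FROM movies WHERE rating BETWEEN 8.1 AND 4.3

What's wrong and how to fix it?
Bug: BETWEEN expects the lower bound first; with 8.1 AND 4.3 the range is empty

Fix: Swap the bounds so the smaller value comes first

Corrected query:
SELECT id, title, rating FROM movies WHERE rating BETWEEN 4.3 AND 8.1

Result:
id | title        | rating
---+--------------+-------
1  | Gladiator    | 7.3   
3  | Blade Runner | 7.2   
4  | Get Out      | 7.4   
7  | The Matrix   | 4.6   
9  | Inception    | 4.3   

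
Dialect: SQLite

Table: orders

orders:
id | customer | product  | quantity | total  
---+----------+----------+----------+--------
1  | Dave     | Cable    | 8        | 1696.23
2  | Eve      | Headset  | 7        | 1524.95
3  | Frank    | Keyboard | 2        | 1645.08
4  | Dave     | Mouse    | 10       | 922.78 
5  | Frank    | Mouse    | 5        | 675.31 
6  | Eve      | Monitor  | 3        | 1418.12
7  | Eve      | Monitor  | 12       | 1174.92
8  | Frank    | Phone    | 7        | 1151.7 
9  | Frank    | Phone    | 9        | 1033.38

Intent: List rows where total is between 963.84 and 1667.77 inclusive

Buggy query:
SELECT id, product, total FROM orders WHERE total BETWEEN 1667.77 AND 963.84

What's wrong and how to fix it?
Bug: The bounds are reversed; BETWEEN a AND b requires a <= b to match anything

Fix: Write BETWEEN 963.84 AND 1667.77

Corrected query:
SELECT id, product, total FROM orders WHERE total BETWEEN 963.84 AND 1667.77

Result:
id | product  | total  
---+----------+--------
2  | Headset  | 1524.95
3  | Keyboard | 1645.08
6  | Monitor  | 1418.12
7  | Monitor  | 1174.92
8  | Phone    | 1151.7 
9  | Phone    | 1033.38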